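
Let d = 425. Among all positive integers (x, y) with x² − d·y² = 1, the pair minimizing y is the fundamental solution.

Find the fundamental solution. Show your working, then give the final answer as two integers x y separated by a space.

d=425: √d = [20; 1,1,1,1,1,1,40] (ℓ=7, odd), read p_13/q_13
i=0: a=20 ⇒ p=20, q=1
…
i=2: a=1 ⇒ p=41, q=2
i=3: a=1 ⇒ p=62, q=3
i=4: a=1 ⇒ p=103, q=5
…
i=6: a=1 ⇒ p=268, q=13
i=7: a=40 ⇒ p=10885, q=528
i=8: a=1 ⇒ p=11153, q=541
…
i=10: a=1 ⇒ p=33191, q=1610
…
i=12: a=1 ⇒ p=88420, q=4289
i=13: a=1 ⇒ p=143649, q=6968
fundamental: x₁=143649, y₁=6968  (since 20635035201 − 425·48553024 = 1)

143649 6968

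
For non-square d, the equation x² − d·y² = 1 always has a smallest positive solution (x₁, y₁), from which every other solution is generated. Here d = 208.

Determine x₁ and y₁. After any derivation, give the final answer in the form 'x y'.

649 45

d=208: √d = [14; 2,2,1,2,2,28] (ℓ=6, even), read p_5/q_5
k=0  a_k=14  p_k/q_k = 14/1
k=1  a_k=2  p_k/q_k = 29/2
k=2  a_k=2  p_k/q_k = 72/5
…
k=4  a_k=2  p_k/q_k = 274/19
k=5  a_k=2  p_k/q_k = 649/45
→ (649, 45).  Check: 649²=421201, 208·45²=421200, difference 1.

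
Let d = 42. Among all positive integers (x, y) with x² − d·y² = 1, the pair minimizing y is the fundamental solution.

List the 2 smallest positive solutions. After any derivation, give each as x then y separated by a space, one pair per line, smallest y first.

[6; 2,12] for √42; ℓ=2 ⇒ convergent index 1
k=0  a_k=6  p_k/q_k = 6/1
k=1  a_k=2  p_k/q_k = 13/2
(x₁, y₁) = (13, 2);  13² − 42·2² = 1 ✓
k=2:  x_2 = 13·13+42·2·2 = 337,  y_2 = 13·2+2·13 = 52

13 2
337 52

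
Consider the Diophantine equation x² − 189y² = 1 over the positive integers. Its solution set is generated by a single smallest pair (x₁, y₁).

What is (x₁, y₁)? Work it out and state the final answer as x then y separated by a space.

[13; 1,2,1,26] for √189; ℓ=4 ⇒ convergent index 3
step 0: (13, 1)  from 13·(1,0) + (0,1)
step 1: (14, 1)  from 1·(13,1) + (1,0)
step 2: (41, 3)  from 2·(14,1) + (13,1)
step 3: (55, 4)  from 1·(41,3) + (14,1)
fundamental: x₁=55, y₁=4  (since 3025 − 189·16 = 1)

55 4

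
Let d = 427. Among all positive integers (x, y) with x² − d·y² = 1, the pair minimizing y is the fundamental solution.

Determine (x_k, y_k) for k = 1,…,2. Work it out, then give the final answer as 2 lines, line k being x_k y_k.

d=427: √d = [20; 1,1,1,40] (ℓ=4, even), read p_3/q_3
i=0: a=20 ⇒ p=20, q=1
i=1: a=1 ⇒ p=21, q=1
i=2: a=1 ⇒ p=41, q=2
i=3: a=1 ⇒ p=62, q=3
fundamental: x₁=62, y₁=3  (since 3844 − 427·9 = 1)
(x_2, y_2) = (62·62 + 427·3·3, 62·3 + 3·62) = (7687, 372)

62 3
7687 372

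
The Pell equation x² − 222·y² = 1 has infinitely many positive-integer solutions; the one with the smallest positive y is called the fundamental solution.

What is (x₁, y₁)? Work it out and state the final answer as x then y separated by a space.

149 10

[14; 1,8,1,28] for √222; ℓ=4 ⇒ convergent index 3
a_0=14:  p_0=14·1+0=14,  q_0=14·0+1=1
a_1=1:  p_1=1·14+1=15,  q_1=1·1+0=1
a_2=8:  p_2=8·15+14=134,  q_2=8·1+1=9
a_3=1:  p_3=1·134+15=149,  q_3=1·9+1=10
fundamental: x₁=149, y₁=10  (since 22201 − 222·100 = 1)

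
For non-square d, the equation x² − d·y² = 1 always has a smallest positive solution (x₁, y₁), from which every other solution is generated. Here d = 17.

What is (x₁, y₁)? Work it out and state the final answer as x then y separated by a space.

√17 = [4; 8, …], period ℓ=1 (odd) → k=1
i=0: a=4 ⇒ p=4, q=1
i=1: a=8 ⇒ p=33, q=8
(x₁, y₁) = (33, 8);  33² − 17·8² = 1 ✓

33 8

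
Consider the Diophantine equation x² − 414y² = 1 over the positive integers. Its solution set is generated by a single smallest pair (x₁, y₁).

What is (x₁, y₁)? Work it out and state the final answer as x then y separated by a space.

√414 = [20; 2,1,7,2,7,1,2,40, …], period ℓ=8 (even) → k=7
a_0=20:  p_0=20·1+0=20,  q_0=20·0+1=1
a_1=2:  p_1=2·20+1=41,  q_1=2·1+0=2
a_2=1:  p_2=1·41+20=61,  q_2=1·2+1=3
…
a_6=1:  p_6=1·7447+997=8444,  q_6=1·366+49=415
a_7=2:  p_7=2·8444+7447=24335,  q_7=2·415+366=1196
(x₁, y₁) = (24335, 1196);  24335² − 414·1196² = 1 ✓

24335 1196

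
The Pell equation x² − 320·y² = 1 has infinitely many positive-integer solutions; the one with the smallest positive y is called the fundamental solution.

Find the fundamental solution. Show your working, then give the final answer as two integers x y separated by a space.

161 9

d=320: √d = [17; 1,7,1,34] (ℓ=4, even), read p_3/q_3
k=0  a_k=17  p_k/q_k = 17/1
…
k=2  a_k=7  p_k/q_k = 143/8
k=3  a_k=1  p_k/q_k = 161/9
(x₁, y₁) = (161, 9);  161² − 320·9² = 1 ✓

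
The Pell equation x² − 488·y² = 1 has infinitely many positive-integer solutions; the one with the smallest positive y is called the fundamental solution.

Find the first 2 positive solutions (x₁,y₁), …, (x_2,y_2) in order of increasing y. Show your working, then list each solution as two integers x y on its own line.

√488 = [22; 11,44, …], period ℓ=2 (even) → k=1
step 0: (22, 1)  from 22·(1,0) + (0,1)
step 1: (243, 11)  from 11·(22,1) + (1,0)
→ (243, 11).  Check: 243²=59049, 488·11²=59048, difference 1.
(x_2, y_2) = (243·243 + 488·11·11, 243·11 + 11·243) = (118097, 5346)

243 11
118097 5346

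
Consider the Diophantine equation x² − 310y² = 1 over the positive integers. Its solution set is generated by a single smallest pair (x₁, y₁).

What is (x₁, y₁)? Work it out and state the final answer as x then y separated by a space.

√310 → a₀=17, period (1,1,1,1,5,…,1,1,34); ℓ=16 even so k=15
k=0  a_k=17  p_k/q_k = 17/1
…
k=3  a_k=1  p_k/q_k = 53/3
…
k=7  a_k=1  p_k/q_k = 2060/117
…
k=13  a_k=1  p_k/q_k = 333702/18953
k=14  a_k=1  p_k/q_k = 515017/29251
k=15  a_k=1  p_k/q_k = 848719/48204
→ (848719, 48204).  Check: 848719²=720323940961, 310·48204²=720323940960, difference 1.

848719 48204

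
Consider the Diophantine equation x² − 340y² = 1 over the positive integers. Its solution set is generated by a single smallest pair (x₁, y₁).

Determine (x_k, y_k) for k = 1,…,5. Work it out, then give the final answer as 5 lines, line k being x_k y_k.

√340 → a₀=18, period (2,3,1,1,1,…,3,2,36); ℓ=14 even so k=13
a_0=18:  p_0=18·1+0=18,  q_0=18·0+1=1
…
a_3=1:  p_3=1·129+37=166,  q_3=1·7+2=9
…
a_6=1:  p_6=1·461+295=756,  q_6=1·25+16=41
a_7=8:  p_7=8·756+461=6509,  q_7=8·41+25=353
a_8=1:  p_8=1·6509+756=7265,  q_8=1·353+41=394
a_9=1:  p_9=1·7265+6509=13774,  q_9=1·394+353=747
a_10=1:  p_10=1·13774+7265=21039,  q_10=1·747+394=1141
a_11=1:  p_11=1·21039+13774=34813,  q_11=1·1141+747=1888
a_12=3:  p_12=3·34813+21039=125478,  q_12=3·1888+1141=6805
a_13=2:  p_13=2·125478+34813=285769,  q_13=2·6805+1888=15498
(x₁, y₁) = (285769, 15498);  285769² − 340·15498² = 1 ✓
(285769+15498√340)^2 = 163327842721 + 8857695924√340
(285769+15498√340)^3 = 93348068572789129 + 5062509812995614√340
(285769+15498√340)^4 = 53351968415791425367681 + 2893416733491029538408√340
(285769+15498√340)^5 = 30492677324331251603220874249 + 1653697613020933530509635890√340

285769 15498
163327842721 8857695924
93348068572789129 5062509812995614
53351968415791425367681 2893416733491029538408
30492677324331251603220874249 1653697613020933530509635890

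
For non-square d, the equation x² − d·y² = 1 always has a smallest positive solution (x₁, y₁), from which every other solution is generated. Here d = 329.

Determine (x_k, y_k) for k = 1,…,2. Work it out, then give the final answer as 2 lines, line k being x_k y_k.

d=329: √d = [18; 7,4,2,1,1,4,1,1,2,4,7,36] (ℓ=12, even), read p_11/q_11
k=0  a_k=18  p_k/q_k = 18/1
k=1  a_k=7  p_k/q_k = 127/7
…
k=3  a_k=2  p_k/q_k = 1179/65
…
k=5  a_k=1  p_k/q_k = 2884/159
…
k=7  a_k=1  p_k/q_k = 16125/889
…
k=10  a_k=4  p_k/q_k = 328794/18127
k=11  a_k=7  p_k/q_k = 2376415/131016
(x₁, y₁) = (2376415, 131016);  2376415² − 329·131016² = 1 ✓
(2376415+131016√329)^2 = 11294696504449 + 622696775280√329

2376415 131016
11294696504449 622696775280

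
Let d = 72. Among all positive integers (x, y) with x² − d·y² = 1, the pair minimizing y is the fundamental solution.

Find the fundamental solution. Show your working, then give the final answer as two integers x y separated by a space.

17 2

√72 = [8; 2,16, …], period ℓ=2 (even) → k=1
k=0  a_k=8  p_k/q_k = 8/1
k=1  a_k=2  p_k/q_k = 17/2
(x₁, y₁) = (17, 2);  17² − 72·2² = 1 ✓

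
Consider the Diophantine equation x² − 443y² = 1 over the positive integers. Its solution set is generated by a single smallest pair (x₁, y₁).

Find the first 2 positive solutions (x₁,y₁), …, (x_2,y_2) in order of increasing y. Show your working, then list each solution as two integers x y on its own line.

442 21
390727 18564

d=443: √d = [21; 21,42] (ℓ=2, even), read p_1/q_1
step 0: (21, 1)  from 21·(1,0) + (0,1)
step 1: (442, 21)  from 21·(21,1) + (1,0)
fundamental: x₁=442, y₁=21  (since 195364 − 443·441 = 1)
(442+21√443)^2 = 390727 + 18564√443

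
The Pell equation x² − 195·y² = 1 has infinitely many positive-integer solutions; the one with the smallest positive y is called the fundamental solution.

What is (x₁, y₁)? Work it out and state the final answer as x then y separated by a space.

[13; 1,26] for √195; ℓ=2 ⇒ convergent index 1
step 0: (13, 1)  from 13·(1,0) + (0,1)
step 1: (14, 1)  from 1·(13,1) + (1,0)
→ (14, 1).  Check: 14²=196, 195·1²=195, difference 1.

14 1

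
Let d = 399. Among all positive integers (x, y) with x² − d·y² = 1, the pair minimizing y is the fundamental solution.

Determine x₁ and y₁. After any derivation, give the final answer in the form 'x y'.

20 1

d=399: √d = [19; 1,38] (ℓ=2, even), read p_1/q_1
step 0: (19, 1)  from 19·(1,0) + (0,1)
step 1: (20, 1)  from 1·(19,1) + (1,0)
(x₁, y₁) = (20, 1);  20² − 399·1² = 1 ✓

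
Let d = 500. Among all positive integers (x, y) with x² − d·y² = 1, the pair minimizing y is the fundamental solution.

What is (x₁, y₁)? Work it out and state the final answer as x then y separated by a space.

930249 41602

d=500: √d = [22; 2,1,3,2,1,…,1,2,44] (ℓ=14, even), read p_13/q_13
step 0: (22, 1)  from 22·(1,0) + (0,1)
…
step 3: (246, 11)  from 3·(67,3) + (45,2)
…
step 5: (805, 36)  from 1·(559,25) + (246,11)
step 6: (1364, 61)  from 1·(805,36) + (559,25)
step 7: (14445, 646)  from 10·(1364,61) + (805,36)
…
step 9: (30254, 1353)  from 1·(15809,707) + (14445,646)
step 10: (76317, 3413)  from 2·(30254,1353) + (15809,707)
…
step 12: (335522, 15005)  from 1·(259205,11592) + (76317,3413)
step 13: (930249, 41602)  from 2·(335522,15005) + (259205,11592)
(x₁, y₁) = (930249, 41602);  930249² − 500·41602² = 1 ✓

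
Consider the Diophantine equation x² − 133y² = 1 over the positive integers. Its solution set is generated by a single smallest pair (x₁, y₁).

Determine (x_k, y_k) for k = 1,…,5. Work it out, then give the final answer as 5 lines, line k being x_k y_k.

√133 → a₀=11, period (1,1,7,5,1,…,1,1,22); ℓ=16 even so k=15
i=0: a=11 ⇒ p=11, q=1
…
i=3: a=7 ⇒ p=173, q=15
i=4: a=5 ⇒ p=888, q=77
…
i=6: a=1 ⇒ p=1949, q=169
i=7: a=1 ⇒ p=3010, q=261
…
i=10: a=1 ⇒ p=18948, q=1643
…
i=12: a=5 ⇒ p=168583, q=14618
i=13: a=7 ⇒ p=1210008, q=104921
i=14: a=1 ⇒ p=1378591, q=119539
i=15: a=1 ⇒ p=2588599, q=224460
fundamental: x₁=2588599, y₁=224460  (since 6700844782801 − 133·50382291600 = 1)
(x_2, y_2) = (2588599·2588599 + 133·224460·224460, 2588599·224460 + 224460·2588599) = (13401689565601, 1162073863080)
(x_3, y_3) = (2588599·13401689565601 + 133·224460·1162073863080, 2588599·1162073863080 + 224460·13401689565601) = (69383200415647777399, 6016286479789825380)
(x_4, y_4) = (2588599·69383200415647777399 + 133·224460·6016286479789825380, 2588599·6016286479789825380 + 224460·69383200415647777399) = (359210566425477440164982401, 31147506330593762303822160)
(x_5, y_5) = (2588599·359210566425477440164982401 + 133·224460·31147506330593762303822160, 2588599·31147506330593762303822160 + 224460·359210566425477440164982401) = (1859704226076779569066850908714999, 161256807479731348725343689282300)

2588599 224460
13401689565601 1162073863080
69383200415647777399 6016286479789825380
359210566425477440164982401 31147506330593762303822160
1859704226076779569066850908714999 161256807479731348725343689282300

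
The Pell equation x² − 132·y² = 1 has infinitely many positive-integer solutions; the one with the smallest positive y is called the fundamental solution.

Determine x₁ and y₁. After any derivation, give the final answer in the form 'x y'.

d=132: √d = [11; 2,22] (ℓ=2, even), read p_1/q_1
a_0=11:  p_0=11·1+0=11,  q_0=11·0+1=1
a_1=2:  p_1=2·11+1=23,  q_1=2·1+0=2
fundamental: x₁=23, y₁=2  (since 529 − 132·4 = 1)

23 2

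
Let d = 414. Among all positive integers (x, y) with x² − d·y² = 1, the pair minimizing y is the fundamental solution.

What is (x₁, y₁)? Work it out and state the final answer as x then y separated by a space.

24335 1196

√414 = [20; 2,1,7,2,7,1,2,40, …], period ℓ=8 (even) → k=7
step 0: (20, 1)  from 20·(1,0) + (0,1)
step 1: (41, 2)  from 2·(20,1) + (1,0)
step 2: (61, 3)  from 1·(41,2) + (20,1)
step 3: (468, 23)  from 7·(61,3) + (41,2)
step 4: (997, 49)  from 2·(468,23) + (61,3)
step 5: (7447, 366)  from 7·(997,49) + (468,23)
step 6: (8444, 415)  from 1·(7447,366) + (997,49)
step 7: (24335, 1196)  from 2·(8444,415) + (7447,366)
→ (24335, 1196).  Check: 24335²=592192225, 414·1196²=592192224, difference 1.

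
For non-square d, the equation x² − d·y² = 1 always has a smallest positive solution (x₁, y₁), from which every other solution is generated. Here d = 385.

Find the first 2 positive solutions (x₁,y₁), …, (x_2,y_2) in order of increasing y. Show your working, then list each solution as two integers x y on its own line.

95831 4884
18367161121 936077208

d=385: √d = [19; 1,1,1,1,1,…,1,1,38] (ℓ=16, even), read p_15/q_15
k=0  a_k=19  p_k/q_k = 19/1
k=1  a_k=1  p_k/q_k = 20/1
k=2  a_k=1  p_k/q_k = 39/2
…
k=6  a_k=3  p_k/q_k = 569/29
k=7  a_k=1  p_k/q_k = 726/37
k=8  a_k=2  p_k/q_k = 2021/103
…
k=11  a_k=1  p_k/q_k = 13009/663
k=12  a_k=1  p_k/q_k = 23271/1186
k=13  a_k=1  p_k/q_k = 36280/1849
k=14  a_k=1  p_k/q_k = 59551/3035
k=15  a_k=1  p_k/q_k = 95831/4884
→ (95831, 4884).  Check: 95831²=9183580561, 385·4884²=9183580560, difference 1.
(x_2, y_2) = (95831·95831 + 385·4884·4884, 95831·4884 + 4884·95831) = (18367161121, 936077208)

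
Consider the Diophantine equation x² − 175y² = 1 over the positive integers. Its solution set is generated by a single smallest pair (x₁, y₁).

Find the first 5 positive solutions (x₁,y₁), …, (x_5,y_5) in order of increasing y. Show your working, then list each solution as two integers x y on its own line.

2024 153
8193151 619344
33165873224 2507104359
134255446617601 10148757825888
543466014742175624 41082169172090265

√175 = [13; 4,2,1,2,4,26, …], period ℓ=6 (even) → k=5
step 0: (13, 1)  from 13·(1,0) + (0,1)
…
step 2: (119, 9)  from 2·(53,4) + (13,1)
step 3: (172, 13)  from 1·(119,9) + (53,4)
step 4: (463, 35)  from 2·(172,13) + (119,9)
step 5: (2024, 153)  from 4·(463,35) + (172,13)
→ (2024, 153).  Check: 2024²=4096576, 175·153²=4096575, difference 1.
k=2:  x_2 = 2024·2024+175·153·153 = 8193151,  y_2 = 2024·153+153·2024 = 619344
k=3:  x_3 = 2024·8193151+175·153·619344 = 33165873224,  y_3 = 2024·619344+153·8193151 = 2507104359
k=4:  x_4 = 2024·33165873224+175·153·2507104359 = 134255446617601,  y_4 = 2024·2507104359+153·33165873224 = 10148757825888
k=5:  x_5 = 2024·134255446617601+175·153·10148757825888 = 543466014742175624,  y_5 = 2024·10148757825888+153·134255446617601 = 41082169172090265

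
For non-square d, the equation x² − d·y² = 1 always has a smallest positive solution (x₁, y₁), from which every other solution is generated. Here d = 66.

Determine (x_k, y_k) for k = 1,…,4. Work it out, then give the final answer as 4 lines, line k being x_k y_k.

65 8
8449 1040
1098305 135192
142771201 17573920

√66 → a₀=8, period (8,16); ℓ=2 even so k=1
i=0: a=8 ⇒ p=8, q=1
i=1: a=8 ⇒ p=65, q=8
→ (65, 8).  Check: 65²=4225, 66·8²=4224, difference 1.
(65+8√66)^2 = 8449 + 1040√66
(65+8√66)^3 = 1098305 + 135192√66
(65+8√66)^4 = 142771201 + 17573920√66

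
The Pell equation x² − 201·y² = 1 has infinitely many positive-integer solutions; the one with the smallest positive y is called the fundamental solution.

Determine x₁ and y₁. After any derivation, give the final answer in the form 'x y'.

d=201: √d = [14; 5,1,1,1,2,…,1,5,28] (ℓ=14, even), read p_13/q_13
step 0: (14, 1)  from 14·(1,0) + (0,1)
…
step 2: (85, 6)  from 1·(71,5) + (14,1)
…
step 4: (241, 17)  from 1·(156,11) + (85,6)
…
step 6: (879, 62)  from 1·(638,45) + (241,17)
…
step 9: (24768, 1747)  from 2·(8549,603) + (7670,541)
…
step 12: (91402, 6447)  from 1·(58085,4097) + (33317,2350)
step 13: (515095, 36332)  from 5·(91402,6447) + (58085,4097)
fundamental: x₁=515095, y₁=36332  (since 265322859025 − 201·1320014224 = 1)

515095 36332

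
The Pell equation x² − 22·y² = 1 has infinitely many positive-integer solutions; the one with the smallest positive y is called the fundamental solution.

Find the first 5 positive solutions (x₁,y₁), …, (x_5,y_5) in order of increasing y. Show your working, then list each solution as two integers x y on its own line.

197 42
77617 16548
30580901 6519870
12048797377 2568812232
4747195585637 1012105499538

[4; 1,2,4,2,1,8] for √22; ℓ=6 ⇒ convergent index 5
i=0: a=4 ⇒ p=4, q=1
i=1: a=1 ⇒ p=5, q=1
…
i=4: a=2 ⇒ p=136, q=29
i=5: a=1 ⇒ p=197, q=42
fundamental: x₁=197, y₁=42  (since 38809 − 22·1764 = 1)
n=2: (197,42)∘(197,42) = (197·197+22·42·42, 197·42+42·197) = (77617,16548)
n=3: (77617,16548)∘(197,42) = (197·77617+22·42·16548, 197·16548+42·77617) = (30580901,6519870)
n=4: (30580901,6519870)∘(197,42) = (197·30580901+22·42·6519870, 197·6519870+42·30580901) = (12048797377,2568812232)
n=5: (12048797377,2568812232)∘(197,42) = (197·12048797377+22·42·2568812232, 197·2568812232+42·12048797377) = (4747195585637,1012105499538)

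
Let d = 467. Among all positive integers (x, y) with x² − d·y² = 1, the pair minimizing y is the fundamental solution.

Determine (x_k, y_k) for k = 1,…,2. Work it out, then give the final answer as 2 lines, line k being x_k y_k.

d=467: √d = [21; 1,1,1,1,3,…,1,1,42] (ℓ=14, even), read p_13/q_13
step 0: (21, 1)  from 21·(1,0) + (0,1)
…
step 2: (43, 2)  from 1·(22,1) + (21,1)
step 3: (65, 3)  from 1·(43,2) + (22,1)
…
step 6: (1275, 59)  from 3·(389,18) + (108,5)
step 7: (27164, 1257)  from 21·(1275,59) + (389,18)
step 8: (82767, 3830)  from 3·(27164,1257) + (1275,59)
step 9: (275465, 12747)  from 3·(82767,3830) + (27164,1257)
…
step 12: (991929, 45901)  from 1·(633697,29324) + (358232,16577)
step 13: (1625626, 75225)  from 1·(991929,45901) + (633697,29324)
(x₁, y₁) = (1625626, 75225);  1625626² − 467·75225² = 1 ✓
(x_2, y_2) = (1625626·1625626 + 467·75225·75225, 1625626·75225 + 75225·1625626) = (5285319783751, 244575431700)

1625626 75225
5285319783751 244575431700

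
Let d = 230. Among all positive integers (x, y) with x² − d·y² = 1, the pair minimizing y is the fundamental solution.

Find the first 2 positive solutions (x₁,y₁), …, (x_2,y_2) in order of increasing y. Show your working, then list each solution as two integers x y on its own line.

91 6
16561 1092

√230 → a₀=15, period (6,30); ℓ=2 even so k=1
step 0: (15, 1)  from 15·(1,0) + (0,1)
step 1: (91, 6)  from 6·(15,1) + (1,0)
→ (91, 6).  Check: 91²=8281, 230·6²=8280, difference 1.
n=2: (91,6)∘(91,6) = (91·91+230·6·6, 91·6+6·91) = (16561,1092)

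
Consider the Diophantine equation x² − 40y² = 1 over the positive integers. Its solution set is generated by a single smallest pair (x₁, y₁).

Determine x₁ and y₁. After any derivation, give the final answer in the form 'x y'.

√40 = [6; 3,12, …], period ℓ=2 (even) → k=1
step 0: (6, 1)  from 6·(1,0) + (0,1)
step 1: (19, 3)  from 3·(6,1) + (1,0)
(x₁, y₁) = (19, 3);  19² − 40·3² = 1 ✓

19 3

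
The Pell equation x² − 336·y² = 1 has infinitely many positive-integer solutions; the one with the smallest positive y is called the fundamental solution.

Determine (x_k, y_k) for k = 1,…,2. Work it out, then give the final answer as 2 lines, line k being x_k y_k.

√336 → a₀=18, period (3,36); ℓ=2 even so k=1
a_0=18:  p_0=18·1+0=18,  q_0=18·0+1=1
a_1=3:  p_1=3·18+1=55,  q_1=3·1+0=3
fundamental: x₁=55, y₁=3  (since 3025 − 336·9 = 1)
(x_2, y_2) = (55·55 + 336·3·3, 55·3 + 3·55) = (6049, 330)

55 3
6049 330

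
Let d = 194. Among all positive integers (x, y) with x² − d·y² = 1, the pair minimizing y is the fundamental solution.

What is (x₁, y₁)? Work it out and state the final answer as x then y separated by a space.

195 14

√194 → a₀=13, period (1,12,1,26); ℓ=4 even so k=3
k=0  a_k=13  p_k/q_k = 13/1
…
k=2  a_k=12  p_k/q_k = 181/13
k=3  a_k=1  p_k/q_k = 195/14
→ (195, 14).  Check: 195²=38025, 194·14²=38024, difference 1.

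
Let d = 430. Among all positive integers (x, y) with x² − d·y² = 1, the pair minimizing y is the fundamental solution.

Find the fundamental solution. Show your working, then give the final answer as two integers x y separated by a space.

d=430: √d = [20; 1,2,1,3,1,…,2,1,40] (ℓ=14, even), read p_13/q_13
a_0=20:  p_0=20·1+0=20,  q_0=20·0+1=1
…
a_2=2:  p_2=2·21+20=62,  q_2=2·1+1=3
a_3=1:  p_3=1·62+21=83,  q_3=1·3+1=4
a_4=3:  p_4=3·83+62=311,  q_4=3·4+3=15
…
a_8=6:  p_8=6·21794+2675=133439,  q_8=6·1051+129=6435
…
a_11=1:  p_11=1·599138+155233=754371,  q_11=1·28893+7486=36379
a_12=2:  p_12=2·754371+599138=2107880,  q_12=2·36379+28893=101651
a_13=1:  p_13=1·2107880+754371=2862251,  q_13=1·101651+36379=138030
→ (2862251, 138030).  Check: 2862251²=8192480787001, 430·138030²=8192480787000, difference 1.

2862251 138030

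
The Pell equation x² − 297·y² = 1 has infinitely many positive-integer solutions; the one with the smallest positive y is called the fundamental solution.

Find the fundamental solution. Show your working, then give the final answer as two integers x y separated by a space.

[17; 4,3,1,1,2,1,1,3,4,34] for √297; ℓ=10 ⇒ convergent index 9
i=0: a=17 ⇒ p=17, q=1
i=1: a=4 ⇒ p=69, q=4
…
i=3: a=1 ⇒ p=293, q=17
…
i=5: a=2 ⇒ p=1327, q=77
…
i=7: a=1 ⇒ p=3171, q=184
i=8: a=3 ⇒ p=11357, q=659
i=9: a=4 ⇒ p=48599, q=2820
(x₁, y₁) = (48599, 2820);  48599² − 297·2820² = 1 ✓

48599 2820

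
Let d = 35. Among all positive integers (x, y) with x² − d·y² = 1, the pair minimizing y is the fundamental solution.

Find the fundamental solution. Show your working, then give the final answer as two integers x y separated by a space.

6 1

√35 = [5; 1,10, …], period ℓ=2 (even) → k=1
k=0  a_k=5  p_k/q_k = 5/1
k=1  a_k=1  p_k/q_k = 6/1
→ (6, 1).  Check: 6²=36, 35·1²=35, difference 1.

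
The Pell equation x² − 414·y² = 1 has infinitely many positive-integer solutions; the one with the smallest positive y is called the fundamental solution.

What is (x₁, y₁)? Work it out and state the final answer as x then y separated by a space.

√414 = [20; 2,1,7,2,7,1,2,40, …], period ℓ=8 (even) → k=7
i=0: a=20 ⇒ p=20, q=1
i=1: a=2 ⇒ p=41, q=2
i=2: a=1 ⇒ p=61, q=3
…
i=4: a=2 ⇒ p=997, q=49
…
i=6: a=1 ⇒ p=8444, q=415
i=7: a=2 ⇒ p=24335, q=1196
→ (24335, 1196).  Check: 24335²=592192225, 414·1196²=592192224, difference 1.

24335 1196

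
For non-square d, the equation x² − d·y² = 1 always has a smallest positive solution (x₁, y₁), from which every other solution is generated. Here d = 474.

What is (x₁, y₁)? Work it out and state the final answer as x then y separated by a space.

193549 8890

√474 → a₀=21, period (1,3,2,1,1,…,3,1,42); ℓ=14 even so k=13
a_0=21:  p_0=21·1+0=21,  q_0=21·0+1=1
a_1=1:  p_1=1·21+1=22,  q_1=1·1+0=1
…
a_3=2:  p_3=2·87+22=196,  q_3=2·4+1=9
…
a_5=1:  p_5=1·283+196=479,  q_5=1·13+9=22
…
a_11=2:  p_11=2·16677+10864=44218,  q_11=2·766+499=2031
a_12=3:  p_12=3·44218+16677=149331,  q_12=3·2031+766=6859
a_13=1:  p_13=1·149331+44218=193549,  q_13=1·6859+2031=8890
(x₁, y₁) = (193549, 8890);  193549² − 474·8890² = 1 ✓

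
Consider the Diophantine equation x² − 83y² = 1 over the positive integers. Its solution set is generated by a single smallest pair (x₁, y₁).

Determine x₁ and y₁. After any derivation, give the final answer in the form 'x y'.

82 9

d=83: √d = [9; 9,18] (ℓ=2, even), read p_1/q_1
a_0=9:  p_0=9·1+0=9,  q_0=9·0+1=1
a_1=9:  p_1=9·9+1=82,  q_1=9·1+0=9
→ (82, 9).  Check: 82²=6724, 83·9²=6723, difference 1.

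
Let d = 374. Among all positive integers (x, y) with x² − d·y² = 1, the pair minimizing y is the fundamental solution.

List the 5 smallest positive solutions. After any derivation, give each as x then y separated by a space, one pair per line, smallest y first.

√374 → a₀=19, period (2,1,18,1,2,38); ℓ=6 even so k=5
i=0: a=19 ⇒ p=19, q=1
i=1: a=2 ⇒ p=39, q=2
i=2: a=1 ⇒ p=58, q=3
i=3: a=18 ⇒ p=1083, q=56
i=4: a=1 ⇒ p=1141, q=59
i=5: a=2 ⇒ p=3365, q=174
(x₁, y₁) = (3365, 174);  3365² − 374·174² = 1 ✓
k=2:  x_2 = 3365·3365+374·174·174 = 22646449,  y_2 = 3365·174+174·3365 = 1171020
k=3:  x_3 = 3365·22646449+374·174·1171020 = 152410598405,  y_3 = 3365·1171020+174·22646449 = 7880964426
k=4:  x_4 = 3365·152410598405+374·174·7880964426 = 1025723304619201,  y_4 = 3365·7880964426+174·152410598405 = 53038889415960
k=5:  x_5 = 3365·1025723304619201+374·174·53038889415960 = 6903117687676624325,  y_5 = 3365·53038889415960+174·1025723304619201 = 356951717888446374

3365 174
22646449 1171020
152410598405 7880964426
1025723304619201 53038889415960
6903117687676624325 356951717888446374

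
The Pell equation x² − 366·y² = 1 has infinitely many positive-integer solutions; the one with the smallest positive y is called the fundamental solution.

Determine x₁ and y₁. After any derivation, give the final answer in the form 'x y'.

907925 47458

√366 → a₀=19, period (7,1,1,1,2,12,2,1,1,1,7,38); ℓ=12 even so k=11
step 0: (19, 1)  from 19·(1,0) + (0,1)
…
step 2: (153, 8)  from 1·(134,7) + (19,1)
…
step 4: (440, 23)  from 1·(287,15) + (153,8)
step 5: (1167, 61)  from 2·(440,23) + (287,15)
step 6: (14444, 755)  from 12·(1167,61) + (440,23)
step 7: (30055, 1571)  from 2·(14444,755) + (1167,61)
step 8: (44499, 2326)  from 1·(30055,1571) + (14444,755)
step 9: (74554, 3897)  from 1·(44499,2326) + (30055,1571)
step 10: (119053, 6223)  from 1·(74554,3897) + (44499,2326)
step 11: (907925, 47458)  from 7·(119053,6223) + (74554,3897)
→ (907925, 47458).  Check: 907925²=824327805625, 366·47458²=824327805624, difference 1.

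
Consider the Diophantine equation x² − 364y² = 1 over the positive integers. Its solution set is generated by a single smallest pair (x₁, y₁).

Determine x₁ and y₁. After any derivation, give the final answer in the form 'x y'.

√364 → a₀=19, period (12,1,2,3,1,8,1,3,2,1,12,38); ℓ=12 even so k=11
a_0=19:  p_0=19·1+0=19,  q_0=19·0+1=1
…
a_7=1:  p_7=1·27607+3148=30755,  q_7=1·1447+165=1612
a_8=3:  p_8=3·30755+27607=119872,  q_8=3·1612+1447=6283
a_9=2:  p_9=2·119872+30755=270499,  q_9=2·6283+1612=14178
a_10=1:  p_10=1·270499+119872=390371,  q_10=1·14178+6283=20461
a_11=12:  p_11=12·390371+270499=4954951,  q_11=12·20461+14178=259710
fundamental: x₁=4954951, y₁=259710  (since 24551539412401 − 364·67449284100 = 1)

4954951 259710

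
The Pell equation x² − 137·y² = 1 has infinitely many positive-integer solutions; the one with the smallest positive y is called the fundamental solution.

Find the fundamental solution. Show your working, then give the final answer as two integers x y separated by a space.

6083073 519712

d=137: √d = [11; 1,2,2,1,1,2,2,1,22] (ℓ=9, odd), read p_17/q_17
step 0: (11, 1)  from 11·(1,0) + (0,1)
…
step 2: (35, 3)  from 2·(12,1) + (11,1)
…
step 4: (117, 10)  from 1·(82,7) + (35,3)
step 5: (199, 17)  from 1·(117,10) + (82,7)
step 6: (515, 44)  from 2·(199,17) + (117,10)
step 7: (1229, 105)  from 2·(515,44) + (199,17)
…
step 9: (39597, 3383)  from 22·(1744,149) + (1229,105)
…
step 11: (122279, 10447)  from 2·(41341,3532) + (39597,3383)
…
step 13: (408178, 34873)  from 1·(285899,24426) + (122279,10447)
…
step 15: (1796332, 153471)  from 2·(694077,59299) + (408178,34873)
step 16: (4286741, 366241)  from 2·(1796332,153471) + (694077,59299)
step 17: (6083073, 519712)  from 1·(4286741,366241) + (1796332,153471)
→ (6083073, 519712).  Check: 6083073²=37003777123329, 137·519712²=37003777123328, difference 1.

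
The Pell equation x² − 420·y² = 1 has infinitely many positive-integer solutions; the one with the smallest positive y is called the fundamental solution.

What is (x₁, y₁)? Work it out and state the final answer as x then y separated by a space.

41 2

√420 = [20; 2,40, …], period ℓ=2 (even) → k=1
step 0: (20, 1)  from 20·(1,0) + (0,1)
step 1: (41, 2)  from 2·(20,1) + (1,0)
(x₁, y₁) = (41, 2);  41² − 420·2² = 1 ✓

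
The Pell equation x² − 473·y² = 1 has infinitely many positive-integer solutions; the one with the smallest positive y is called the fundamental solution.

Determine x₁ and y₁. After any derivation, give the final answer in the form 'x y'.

87 4

[21; 1,2,1,42] for √473; ℓ=4 ⇒ convergent index 3
step 0: (21, 1)  from 21·(1,0) + (0,1)
…
step 2: (65, 3)  from 2·(22,1) + (21,1)
step 3: (87, 4)  from 1·(65,3) + (22,1)
(x₁, y₁) = (87, 4);  87² − 473·4² = 1 ✓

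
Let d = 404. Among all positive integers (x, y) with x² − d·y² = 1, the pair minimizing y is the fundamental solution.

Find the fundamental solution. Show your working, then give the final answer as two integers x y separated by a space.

201 10

√404 = [20; 10,40, …], period ℓ=2 (even) → k=1
a_0=20:  p_0=20·1+0=20,  q_0=20·0+1=1
a_1=10:  p_1=10·20+1=201,  q_1=10·1+0=10
→ (201, 10).  Check: 201²=40401, 404·10²=40400, difference 1.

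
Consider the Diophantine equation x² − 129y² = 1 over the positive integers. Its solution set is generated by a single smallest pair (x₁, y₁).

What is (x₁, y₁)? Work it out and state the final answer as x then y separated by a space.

16855 1484

√129 = [11; 2,1,3,1,6,1,3,1,2,22, …], period ℓ=10 (even) → k=9
a_0=11:  p_0=11·1+0=11,  q_0=11·0+1=1
…
a_2=1:  p_2=1·23+11=34,  q_2=1·2+1=3
a_3=3:  p_3=3·34+23=125,  q_3=3·3+2=11
…
a_6=1:  p_6=1·1079+159=1238,  q_6=1·95+14=109
a_7=3:  p_7=3·1238+1079=4793,  q_7=3·109+95=422
a_8=1:  p_8=1·4793+1238=6031,  q_8=1·422+109=531
a_9=2:  p_9=2·6031+4793=16855,  q_9=2·531+422=1484
fundamental: x₁=16855, y₁=1484  (since 284091025 − 129·2202256 = 1)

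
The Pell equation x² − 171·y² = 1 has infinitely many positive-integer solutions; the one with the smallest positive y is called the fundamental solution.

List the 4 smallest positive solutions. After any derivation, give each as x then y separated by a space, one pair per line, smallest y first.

170 13
57799 4420
19651490 1502787
6681448801 510943160

√171 → a₀=13, period (13,26); ℓ=2 even so k=1
a_0=13:  p_0=13·1+0=13,  q_0=13·0+1=1
a_1=13:  p_1=13·13+1=170,  q_1=13·1+0=13
(x₁, y₁) = (170, 13);  170² − 171·13² = 1 ✓
(x_2, y_2) = (170·170 + 171·13·13, 170·13 + 13·170) = (57799, 4420)
(x_3, y_3) = (170·57799 + 171·13·4420, 170·4420 + 13·57799) = (19651490, 1502787)
(x_4, y_4) = (170·19651490 + 171·13·1502787, 170·1502787 + 13·19651490) = (6681448801, 510943160)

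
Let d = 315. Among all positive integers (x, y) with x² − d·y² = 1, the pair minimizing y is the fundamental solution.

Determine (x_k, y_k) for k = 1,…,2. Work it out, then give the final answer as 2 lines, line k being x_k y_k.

71 4
10081 568

[17; 1,2,1,34] for √315; ℓ=4 ⇒ convergent index 3
a_0=17:  p_0=17·1+0=17,  q_0=17·0+1=1
a_1=1:  p_1=1·17+1=18,  q_1=1·1+0=1
a_2=2:  p_2=2·18+17=53,  q_2=2·1+1=3
a_3=1:  p_3=1·53+18=71,  q_3=1·3+1=4
fundamental: x₁=71, y₁=4  (since 5041 − 315·16 = 1)
(x_2, y_2) = (71·71 + 315·4·4, 71·4 + 4·71) = (10081, 568)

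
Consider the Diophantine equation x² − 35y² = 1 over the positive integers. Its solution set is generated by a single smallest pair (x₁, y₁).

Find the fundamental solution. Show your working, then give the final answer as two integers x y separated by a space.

d=35: √d = [5; 1,10] (ℓ=2, even), read p_1/q_1
step 0: (5, 1)  from 5·(1,0) + (0,1)
step 1: (6, 1)  from 1·(5,1) + (1,0)
fundamental: x₁=6, y₁=1  (since 36 − 35·1 = 1)

6 1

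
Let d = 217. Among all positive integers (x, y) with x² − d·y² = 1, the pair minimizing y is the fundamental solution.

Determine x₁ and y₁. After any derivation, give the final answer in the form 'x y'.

3844063 260952

d=217: √d = [14; 1,2,1,2,1,…,2,1,28] (ℓ=16, even), read p_15/q_15
k=0  a_k=14  p_k/q_k = 14/1
…
k=2  a_k=2  p_k/q_k = 44/3
k=3  a_k=1  p_k/q_k = 59/4
k=4  a_k=2  p_k/q_k = 162/11
…
k=6  a_k=1  p_k/q_k = 383/26
k=7  a_k=9  p_k/q_k = 3668/249
k=8  a_k=4  p_k/q_k = 15055/1022
k=9  a_k=9  p_k/q_k = 139163/9447
…
k=11  a_k=1  p_k/q_k = 293381/19916
…
k=13  a_k=1  p_k/q_k = 1034361/70217
k=14  a_k=2  p_k/q_k = 2809702/190735
k=15  a_k=1  p_k/q_k = 3844063/260952
fundamental: x₁=3844063, y₁=260952  (since 14776820347969 − 217·68095946304 = 1)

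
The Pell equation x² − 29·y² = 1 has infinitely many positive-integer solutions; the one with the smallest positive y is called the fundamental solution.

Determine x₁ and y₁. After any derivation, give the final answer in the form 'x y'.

9801 1820

d=29: √d = [5; 2,1,1,2,10] (ℓ=5, odd), read p_9/q_9
k=0  a_k=5  p_k/q_k = 5/1
…
k=6  a_k=2  p_k/q_k = 1524/283
…
k=8  a_k=1  p_k/q_k = 3775/701
k=9  a_k=2  p_k/q_k = 9801/1820
→ (9801, 1820).  Check: 9801²=96059601, 29·1820²=96059600, difference 1.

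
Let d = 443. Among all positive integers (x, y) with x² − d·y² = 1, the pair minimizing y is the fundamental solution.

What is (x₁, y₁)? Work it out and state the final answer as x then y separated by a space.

√443 → a₀=21, period (21,42); ℓ=2 even so k=1
a_0=21:  p_0=21·1+0=21,  q_0=21·0+1=1
a_1=21:  p_1=21·21+1=442,  q_1=21·1+0=21
(x₁, y₁) = (442, 21);  442² − 443·21² = 1 ✓

442 21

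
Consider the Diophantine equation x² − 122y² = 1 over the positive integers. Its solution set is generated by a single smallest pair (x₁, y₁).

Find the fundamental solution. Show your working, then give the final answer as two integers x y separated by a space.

243 22

√122 → a₀=11, period (22); ℓ=1 odd so k=1
k=0  a_k=11  p_k/q_k = 11/1
k=1  a_k=22  p_k/q_k = 243/22
fundamental: x₁=243, y₁=22  (since 59049 − 122·484 = 1)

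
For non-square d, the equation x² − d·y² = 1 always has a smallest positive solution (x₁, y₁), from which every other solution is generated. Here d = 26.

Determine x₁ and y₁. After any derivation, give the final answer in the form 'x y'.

√26 = [5; 10, …], period ℓ=1 (odd) → k=1
a_0=5:  p_0=5·1+0=5,  q_0=5·0+1=1
a_1=10:  p_1=10·5+1=51,  q_1=10·1+0=10
(x₁, y₁) = (51, 10);  51² − 26·10² = 1 ✓

51 10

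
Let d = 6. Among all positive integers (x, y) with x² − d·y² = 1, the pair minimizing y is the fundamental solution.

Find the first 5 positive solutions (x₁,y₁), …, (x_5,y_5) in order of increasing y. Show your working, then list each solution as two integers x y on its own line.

√6 = [2; 2,4, …], period ℓ=2 (even) → k=1
k=0  a_k=2  p_k/q_k = 2/1
k=1  a_k=2  p_k/q_k = 5/2
(x₁, y₁) = (5, 2);  5² − 6·2² = 1 ✓
(x_2, y_2) = (5·5 + 6·2·2, 5·2 + 2·5) = (49, 20)
(x_3, y_3) = (5·49 + 6·2·20, 5·20 + 2·49) = (485, 198)
(x_4, y_4) = (5·485 + 6·2·198, 5·198 + 2·485) = (4801, 1960)
(x_5, y_5) = (5·4801 + 6·2·1960, 5·1960 + 2·4801) = (47525, 19402)

5 2
49 20
485 198
4801 1960
47525 19402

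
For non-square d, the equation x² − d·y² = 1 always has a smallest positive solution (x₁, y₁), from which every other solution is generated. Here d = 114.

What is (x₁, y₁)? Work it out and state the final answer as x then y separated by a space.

1025 96

√114 → a₀=10, period (1,2,10,2,1,20); ℓ=6 even so k=5
a_0=10:  p_0=10·1+0=10,  q_0=10·0+1=1
…
a_3=10:  p_3=10·32+11=331,  q_3=10·3+1=31
a_4=2:  p_4=2·331+32=694,  q_4=2·31+3=65
a_5=1:  p_5=1·694+331=1025,  q_5=1·65+31=96
fundamental: x₁=1025, y₁=96  (since 1050625 − 114·9216 = 1)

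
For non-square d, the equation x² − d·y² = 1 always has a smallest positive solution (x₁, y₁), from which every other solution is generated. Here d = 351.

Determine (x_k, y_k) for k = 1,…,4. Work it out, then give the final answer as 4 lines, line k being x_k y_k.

62425 3332
7793761249 416000200
973051091875225 51937624966668
121485428812828080001 6484412476672499600

√351 = [18; 1,2,1,3,2,2,2,3,1,2,1,36, …], period ℓ=12 (even) → k=11
i=0: a=18 ⇒ p=18, q=1
i=1: a=1 ⇒ p=19, q=1
i=2: a=2 ⇒ p=56, q=3
…
i=6: a=2 ⇒ p=1555, q=83
…
i=10: a=2 ⇒ p=45882, q=2449
i=11: a=1 ⇒ p=62425, q=3332
(x₁, y₁) = (62425, 3332);  62425² − 351·3332² = 1 ✓
(62425+3332√351)^2 = 7793761249 + 416000200√351
(62425+3332√351)^3 = 973051091875225 + 51937624966668√351
(62425+3332√351)^4 = 121485428812828080001 + 6484412476672499600√351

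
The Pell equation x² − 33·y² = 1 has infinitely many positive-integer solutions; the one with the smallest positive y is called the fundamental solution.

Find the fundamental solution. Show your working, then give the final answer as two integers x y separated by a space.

√33 → a₀=5, period (1,2,1,10); ℓ=4 even so k=3
i=0: a=5 ⇒ p=5, q=1
i=1: a=1 ⇒ p=6, q=1
i=2: a=2 ⇒ p=17, q=3
i=3: a=1 ⇒ p=23, q=4
→ (23, 4).  Check: 23²=529, 33·4²=528, difference 1.

23 4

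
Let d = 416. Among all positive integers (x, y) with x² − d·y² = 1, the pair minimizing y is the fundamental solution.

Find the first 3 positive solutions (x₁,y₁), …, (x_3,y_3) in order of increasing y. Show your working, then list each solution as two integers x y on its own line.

5201 255
54100801 2652510
562756526801 27591408765

[20; 2,1,1,9,1,1,2,40] for √416; ℓ=8 ⇒ convergent index 7
k=0  a_k=20  p_k/q_k = 20/1
k=1  a_k=2  p_k/q_k = 41/2
k=2  a_k=1  p_k/q_k = 61/3
k=3  a_k=1  p_k/q_k = 102/5
k=4  a_k=9  p_k/q_k = 979/48
k=5  a_k=1  p_k/q_k = 1081/53
k=6  a_k=1  p_k/q_k = 2060/101
k=7  a_k=2  p_k/q_k = 5201/255
(x₁, y₁) = (5201, 255);  5201² − 416·255² = 1 ✓
(x_2, y_2) = (5201·5201 + 416·255·255, 5201·255 + 255·5201) = (54100801, 2652510)
(x_3, y_3) = (5201·54100801 + 416·255·2652510, 5201·2652510 + 255·54100801) = (562756526801, 27591408765)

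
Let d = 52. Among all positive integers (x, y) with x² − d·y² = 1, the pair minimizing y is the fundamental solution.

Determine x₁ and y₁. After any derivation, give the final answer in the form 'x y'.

[7; 4,1,2,1,4,14] for √52; ℓ=6 ⇒ convergent index 5
i=0: a=7 ⇒ p=7, q=1
…
i=3: a=2 ⇒ p=101, q=14
i=4: a=1 ⇒ p=137, q=19
i=5: a=4 ⇒ p=649, q=90
→ (649, 90).  Check: 649²=421201, 52·90²=421200, difference 1.

649 90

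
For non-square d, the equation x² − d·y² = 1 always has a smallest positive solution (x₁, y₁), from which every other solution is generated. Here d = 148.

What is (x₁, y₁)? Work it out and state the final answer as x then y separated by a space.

73 6

√148 = [12; 6,24, …], period ℓ=2 (even) → k=1
step 0: (12, 1)  from 12·(1,0) + (0,1)
step 1: (73, 6)  from 6·(12,1) + (1,0)
(x₁, y₁) = (73, 6);  73² − 148·6² = 1 ✓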